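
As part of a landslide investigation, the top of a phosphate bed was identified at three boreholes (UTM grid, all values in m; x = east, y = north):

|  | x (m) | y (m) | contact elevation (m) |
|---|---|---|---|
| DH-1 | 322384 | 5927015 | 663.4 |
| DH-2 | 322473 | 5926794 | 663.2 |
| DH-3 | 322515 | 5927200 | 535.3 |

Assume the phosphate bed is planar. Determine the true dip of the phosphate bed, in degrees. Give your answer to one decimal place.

33.9°

Let the plane be z = a·x + b·y + c.
DH-2−DH-1: 89a − 221b = −0.2;  DH-3−DH-1: 131a + 185b = −128.1.
Solving gives a = −0.62417, b = −0.25046.
Gradient magnitude |∇z| = √(a² + b²) = √(0.38958 + 0.06273) = 0.67254.
True dip = arctan(0.67254) = 33.9°, dipping toward ENE (azimuth ≈ 068°).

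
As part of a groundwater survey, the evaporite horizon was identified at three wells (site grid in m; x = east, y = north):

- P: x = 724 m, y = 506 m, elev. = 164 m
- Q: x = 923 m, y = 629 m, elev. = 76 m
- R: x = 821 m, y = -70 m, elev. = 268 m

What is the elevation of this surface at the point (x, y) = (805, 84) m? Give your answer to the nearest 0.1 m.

Two edge vectors: P→Q = (199, 123, -88), P→R = (97, -576, 104).
Normal n = (P→Q) × (P→R) = (-37896, -29232, -126555).
So ∂z/∂x = −n_x/n_z = −0.29944 and ∂z/∂y = −n_y/n_z = −0.23098.
Intercept c from P: 164 + 216.80 + 116.88 = 497.67.
At (805, 84): z = −241.1 − 19.4 + 497.67 = 237.2 m.

237.2 m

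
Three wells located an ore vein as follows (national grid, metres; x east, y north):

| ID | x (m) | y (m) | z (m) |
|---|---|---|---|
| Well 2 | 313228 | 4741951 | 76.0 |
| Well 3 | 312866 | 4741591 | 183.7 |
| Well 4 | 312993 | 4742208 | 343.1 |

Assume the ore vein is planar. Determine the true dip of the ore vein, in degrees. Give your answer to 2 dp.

38.82°

Two edge vectors: Well 2→Well 3 = (-362, -360, 107.7), Well 2→Well 4 = (-235, 257, 267.1).
Normal n = (Well 2→Well 3) × (Well 2→Well 4) = (-123834.9, 71380.7, -177634).
So ∂z/∂x = −n_x/n_z = −0.69714 and ∂z/∂y = −n_y/n_z = 0.40184.
Gradient magnitude |∇z| = √(a² + b²) = √(0.48600 + 0.16148) = 0.80466.
True dip = arctan(0.80466) = 38.82°, dipping toward ESE (azimuth ≈ 120°).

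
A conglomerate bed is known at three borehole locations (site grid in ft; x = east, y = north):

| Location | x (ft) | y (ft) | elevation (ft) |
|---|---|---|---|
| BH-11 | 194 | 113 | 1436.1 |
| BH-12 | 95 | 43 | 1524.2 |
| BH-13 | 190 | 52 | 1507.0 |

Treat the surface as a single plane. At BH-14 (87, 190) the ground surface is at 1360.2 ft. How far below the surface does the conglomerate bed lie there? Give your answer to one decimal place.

Let the plane be z = a·x + b·y + c.
BH-12−BH-11: −99a − 70b = 88.1;  BH-13−BH-11: −4a − 61b = 70.9.
Solving gives a = −0.07138, b = −1.15761.
Then c = 1436.1 − a·194 − b·113 = 1580.76.
At (87, 190): z_contact = −6.21 − 219.95 + 1580.76 = 1354.60 ft.
Depth below ground = 1360.2 − 1354.60 = 5.6 ft.

5.6 ft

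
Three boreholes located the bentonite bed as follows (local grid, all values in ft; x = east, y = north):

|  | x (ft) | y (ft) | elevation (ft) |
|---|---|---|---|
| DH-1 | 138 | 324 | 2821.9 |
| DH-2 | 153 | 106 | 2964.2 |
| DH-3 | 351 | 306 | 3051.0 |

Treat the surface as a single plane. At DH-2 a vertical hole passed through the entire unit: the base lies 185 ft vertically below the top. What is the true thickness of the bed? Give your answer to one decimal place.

119.6 ft

Let the plane be z = a·x + b·y + c.
DH-2−DH-1: 15a − 218b = 142.3;  DH-3−DH-1: 213a − 18b = 229.1.
Solving gives a = 1.02639, b = −0.58213.
|∇z| = √(a²+b²) = 1.17998, so dip δ = arctan(1.17998) = 49.72°.
True thickness = vertical thickness × cos δ = 185 × cos 49.72° = 119.6 ft.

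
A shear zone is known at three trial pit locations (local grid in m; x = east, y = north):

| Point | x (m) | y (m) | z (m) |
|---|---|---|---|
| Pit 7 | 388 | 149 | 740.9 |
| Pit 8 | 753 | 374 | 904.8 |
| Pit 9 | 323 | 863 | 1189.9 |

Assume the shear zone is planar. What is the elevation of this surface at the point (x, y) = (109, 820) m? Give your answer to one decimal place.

Two edge vectors: Pit 7→Pit 8 = (365, 225, 163.9), Pit 7→Pit 9 = (-65, 714, 449).
Normal n = (Pit 7→Pit 8) × (Pit 7→Pit 9) = (-15999.6, -174538.5, 275235).
So ∂z/∂x = −n_x/n_z = 0.05813 and ∂z/∂y = −n_y/n_z = 0.63414.
Intercept c from Pit 7: 740.9 − 22.55 − 94.49 = 623.86.
At (109, 820): z = 6.3 + 520.0 + 623.86 = 1150.2 m.

1150.2 m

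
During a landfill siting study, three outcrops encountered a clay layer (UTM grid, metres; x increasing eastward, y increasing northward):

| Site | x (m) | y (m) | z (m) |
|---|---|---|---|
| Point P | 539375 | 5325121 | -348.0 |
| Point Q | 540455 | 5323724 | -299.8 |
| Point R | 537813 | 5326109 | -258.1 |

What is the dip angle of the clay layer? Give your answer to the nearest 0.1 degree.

Two edge vectors: Point P→Point Q = (1080, -1397, 48.2), Point P→Point R = (-1562, 988, 89.9).
Normal n = (Point P→Point Q) × (Point P→Point R) = (-173211.9, -172380.4, -1115074).
So ∂z/∂x = −n_x/n_z = −0.15534 and ∂z/∂y = −n_y/n_z = −0.15459.
Gradient magnitude |∇z| = √(a² + b²) = √(0.02413 + 0.02390) = 0.21915.
True dip = arctan(0.21915) = 12.4°, dipping toward NE (azimuth ≈ 045°).

12.4°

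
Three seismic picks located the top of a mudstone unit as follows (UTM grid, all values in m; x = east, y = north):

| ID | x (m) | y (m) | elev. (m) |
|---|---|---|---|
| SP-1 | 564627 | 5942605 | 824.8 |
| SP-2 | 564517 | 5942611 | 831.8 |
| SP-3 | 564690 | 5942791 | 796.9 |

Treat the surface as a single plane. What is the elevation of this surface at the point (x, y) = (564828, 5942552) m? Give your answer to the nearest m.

Two edge vectors: SP-1→SP-2 = (-110, 6, 7), SP-1→SP-3 = (63, 186, -27.9).
Normal n = (SP-1→SP-2) × (SP-1→SP-3) = (-1469.4, -2628, -20838).
So ∂z/∂x = −n_x/n_z = −0.07051540 and ∂z/∂y = −n_y/n_z = −0.12611575.
Intercept c from SP-1: 824.8 + 39814.90 + 749456.09 = 790095.79.
At (564828, 5942552): z = −39829.1 − 749449.4 + 790095.79 = 817.3 m.

817 m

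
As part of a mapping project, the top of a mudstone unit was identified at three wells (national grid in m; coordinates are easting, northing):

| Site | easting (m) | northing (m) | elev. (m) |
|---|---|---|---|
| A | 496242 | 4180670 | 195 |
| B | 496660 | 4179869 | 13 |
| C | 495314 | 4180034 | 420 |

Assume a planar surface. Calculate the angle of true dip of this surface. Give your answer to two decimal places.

16.83°

Two edge vectors: A→B = (418, -801, -182), A→C = (-928, -636, 225).
Normal n = (A→B) × (A→C) = (-295977, 74846, -1009176).
So ∂z/∂easting = −n_x/n_z = −0.29329 and ∂z/∂northing = −n_y/n_z = 0.07417.
Gradient magnitude |∇z| = √(a² + b²) = √(0.08602 + 0.00550) = 0.30252.
True dip = arctan(0.30252) = 16.83°, dipping toward ESE (azimuth ≈ 104°).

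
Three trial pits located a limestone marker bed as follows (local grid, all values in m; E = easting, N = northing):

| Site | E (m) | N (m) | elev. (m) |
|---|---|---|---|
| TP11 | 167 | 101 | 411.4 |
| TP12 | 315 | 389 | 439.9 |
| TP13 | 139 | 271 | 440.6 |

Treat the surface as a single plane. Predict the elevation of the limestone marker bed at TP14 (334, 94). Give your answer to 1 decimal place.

Two edge vectors: TP11→TP12 = (148, 288, 28.5), TP11→TP13 = (-28, 170, 29.2).
Normal n = (TP11→TP12) × (TP11→TP13) = (3564.6, -5119.6, 33224).
So ∂z/∂E = −n_x/n_z = −0.10729 and ∂z/∂N = −n_y/n_z = 0.15409.
Intercept c from TP11: 411.4 + 17.92 − 15.56 = 413.75.
At (334, 94): z = −35.8 + 14.5 + 413.75 = 392.4 m.

392.4 m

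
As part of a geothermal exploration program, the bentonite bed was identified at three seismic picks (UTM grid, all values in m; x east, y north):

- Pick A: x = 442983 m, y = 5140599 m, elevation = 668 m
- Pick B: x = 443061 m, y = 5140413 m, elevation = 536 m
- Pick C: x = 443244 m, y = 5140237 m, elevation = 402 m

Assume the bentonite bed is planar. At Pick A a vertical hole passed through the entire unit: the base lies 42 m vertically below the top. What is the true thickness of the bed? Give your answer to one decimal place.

Let the plane be z = a·x + b·y + c.
Pick B−Pick A: 78a − 186b = −132;  Pick C−Pick A: 261a − 362b = −266.
Solving gives a = −0.08331, b = 0.67474.
|∇z| = √(a²+b²) = 0.67987, so dip δ = arctan(0.67987) = 34.21°.
True thickness = vertical thickness × cos δ = 42 × cos 34.21° = 34.7 m.

34.7 m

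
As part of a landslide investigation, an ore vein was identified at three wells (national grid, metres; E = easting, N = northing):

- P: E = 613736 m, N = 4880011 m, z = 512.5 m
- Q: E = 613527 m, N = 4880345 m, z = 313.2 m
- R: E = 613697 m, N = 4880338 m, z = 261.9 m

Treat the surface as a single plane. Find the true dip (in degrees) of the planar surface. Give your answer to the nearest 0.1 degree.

Let the plane be z = a·E + b·N + c.
Q−P: −209a + 334b = −199.3;  R−P: −39a + 327b = −250.6.
Solving gives a = −0.33497, b = −0.80631.
Gradient magnitude |∇z| = √(a² + b²) = √(0.11220 + 0.65014) = 0.87312.
True dip = arctan(0.87312) = 41.1°, dipping toward NNE (azimuth ≈ 023°).

41.1°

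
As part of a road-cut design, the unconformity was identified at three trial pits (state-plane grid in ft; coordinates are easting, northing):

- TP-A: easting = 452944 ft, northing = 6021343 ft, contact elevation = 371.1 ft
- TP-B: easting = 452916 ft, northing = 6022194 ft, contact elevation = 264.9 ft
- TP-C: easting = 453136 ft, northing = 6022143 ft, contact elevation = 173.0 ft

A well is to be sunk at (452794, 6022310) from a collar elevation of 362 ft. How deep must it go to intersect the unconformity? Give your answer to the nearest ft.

Let the plane be z = a·easting + b·northing + c.
TP-B−TP-A: −28a + 851b = −106.2;  TP-C−TP-A: 192a + 800b = −198.1.
Solving gives a = −0.45008989, b = −0.13960343.
Then c = 371.1 − a·452944 − b·6021343 = 1044836.73.
At (452794, 6022310): z_contact = −203798.0 − 840735.1 + 1044836.73 = 303.6 ft.
Depth below ground = 362 − 303.6 = 58 ft.

58 ft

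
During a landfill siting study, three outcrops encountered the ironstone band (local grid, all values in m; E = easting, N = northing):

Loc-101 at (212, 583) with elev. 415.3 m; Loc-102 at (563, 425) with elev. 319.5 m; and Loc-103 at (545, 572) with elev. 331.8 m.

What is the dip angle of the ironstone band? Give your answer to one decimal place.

Let the plane be z = a·E + b·N + c.
Loc-102−Loc-101: 351a − 158b = −95.8;  Loc-103−Loc-101: 333a − 11b = −83.5.
Solving gives a = −0.24899, b = 0.05318.
Gradient magnitude |∇z| = √(a² + b²) = √(0.06200 + 0.00283) = 0.25461.
True dip = arctan(0.25461) = 14.3°, dipping toward ESE (azimuth ≈ 102°).

14.3°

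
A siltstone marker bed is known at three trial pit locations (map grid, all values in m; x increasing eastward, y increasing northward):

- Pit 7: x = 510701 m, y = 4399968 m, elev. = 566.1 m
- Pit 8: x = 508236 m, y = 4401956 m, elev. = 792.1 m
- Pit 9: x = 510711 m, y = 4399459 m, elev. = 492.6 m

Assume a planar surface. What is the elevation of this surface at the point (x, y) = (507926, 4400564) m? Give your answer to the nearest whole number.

Two edge vectors: Pit 7→Pit 8 = (-2465, 1988, 226), Pit 7→Pit 9 = (10, -509, -73.5).
Normal n = (Pit 7→Pit 8) × (Pit 7→Pit 9) = (-31084, -178917.5, 1234805).
So ∂z/∂x = −n_x/n_z = 0.02517321 and ∂z/∂y = −n_y/n_z = 0.14489535.
Intercept c from Pit 7: 566.1 − 12855.98 − 637534.89 = −649824.78.
At (507926, 4400564): z = 12786.1 + 637621.3 − 649824.78 = 582.6 m.

583 m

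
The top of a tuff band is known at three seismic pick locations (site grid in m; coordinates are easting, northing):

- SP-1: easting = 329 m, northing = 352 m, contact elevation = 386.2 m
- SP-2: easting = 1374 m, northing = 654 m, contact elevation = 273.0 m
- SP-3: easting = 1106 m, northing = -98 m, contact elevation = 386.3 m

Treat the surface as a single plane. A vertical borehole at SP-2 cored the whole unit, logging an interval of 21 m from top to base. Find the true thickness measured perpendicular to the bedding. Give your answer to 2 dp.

Let the plane be z = a·easting + b·northing + c.
SP-2−SP-1: 1045a + 302b = −113.2;  SP-3−SP-1: 777a − 450b = 0.1.
Solving gives a = −0.07222, b = −0.12493.
|∇z| = √(a²+b²) = 0.14430, so dip δ = arctan(0.14430) = 8.21°.
True thickness = vertical thickness × cos δ = 21 × cos 8.21° = 20.78 m.

20.78 m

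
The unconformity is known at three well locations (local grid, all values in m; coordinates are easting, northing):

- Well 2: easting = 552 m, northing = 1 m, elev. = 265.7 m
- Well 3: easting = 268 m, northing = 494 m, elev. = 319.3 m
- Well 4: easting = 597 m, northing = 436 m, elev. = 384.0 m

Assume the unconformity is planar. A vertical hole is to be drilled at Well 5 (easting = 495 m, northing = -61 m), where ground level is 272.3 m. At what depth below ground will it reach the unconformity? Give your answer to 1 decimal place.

Two edge vectors: Well 2→Well 3 = (-284, 493, 53.6), Well 2→Well 4 = (45, 435, 118.3).
Normal n = (Well 2→Well 3) × (Well 2→Well 4) = (35005.9, 36009.2, -145725).
So ∂z/∂easting = −n_x/n_z = 0.24022 and ∂z/∂northing = −n_y/n_z = 0.24710.
Intercept c from Well 2: 265.7 − 132.60 − 0.25 = 132.85.
At (495, -61): z_contact = 118.91 − 15.07 + 132.85 = 236.69 m.
Depth below ground = 272.3 − 236.69 = 35.6 m.

35.6 m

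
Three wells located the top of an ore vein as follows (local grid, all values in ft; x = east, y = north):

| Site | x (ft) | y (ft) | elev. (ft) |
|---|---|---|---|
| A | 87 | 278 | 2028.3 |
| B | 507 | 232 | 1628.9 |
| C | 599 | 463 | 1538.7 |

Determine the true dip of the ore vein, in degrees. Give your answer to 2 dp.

43.60°

Let the plane be z = a·x + b·y + c.
B−A: 420a − 46b = −399.4;  C−A: 512a + 185b = −489.6.
Solving gives a = −0.95218, b = −0.01125.
Gradient magnitude |∇z| = √(a² + b²) = √(0.90666 + 0.00013) = 0.95225.
True dip = arctan(0.95225) = 43.60°, dipping toward E (azimuth ≈ 089°).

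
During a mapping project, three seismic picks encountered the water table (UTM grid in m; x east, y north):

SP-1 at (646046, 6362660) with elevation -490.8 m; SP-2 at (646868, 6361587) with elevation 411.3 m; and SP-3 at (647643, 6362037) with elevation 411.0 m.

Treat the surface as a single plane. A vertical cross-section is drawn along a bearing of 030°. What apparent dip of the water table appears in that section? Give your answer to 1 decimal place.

Let the plane be z = a·x + b·y + c.
SP-2−SP-1: 822a − 1073b = 902.1;  SP-3−SP-1: 1597a − 623b = 901.8.
Solving gives a = 0.33760, b = −0.58210.
Unit vector along 030° is (sin 30°, cos 30°) = (0.5000, 0.8660).
Slope in that direction = a·(0.5000) + b·(0.8660) = −0.33531.
Apparent dip = arctan|0.33531| = 18.5° (true dip is 33.9°, so apparent ≤ true as expected).

18.5°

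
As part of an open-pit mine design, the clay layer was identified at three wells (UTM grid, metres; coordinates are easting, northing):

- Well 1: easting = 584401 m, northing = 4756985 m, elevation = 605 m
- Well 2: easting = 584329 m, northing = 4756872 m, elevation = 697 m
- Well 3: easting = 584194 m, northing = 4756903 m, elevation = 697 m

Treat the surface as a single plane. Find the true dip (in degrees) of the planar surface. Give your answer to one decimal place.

36.1°

Two edge vectors: Well 1→Well 2 = (-72, -113, 92), Well 1→Well 3 = (-207, -82, 92).
Normal n = (Well 1→Well 2) × (Well 1→Well 3) = (-2852, -12420, -17487).
So ∂z/∂easting = −n_x/n_z = −0.16309 and ∂z/∂northing = −n_y/n_z = −0.71024.
Gradient magnitude |∇z| = √(a² + b²) = √(0.02660 + 0.50444) = 0.72873.
True dip = arctan(0.72873) = 36.1°, dipping toward NNE (azimuth ≈ 013°).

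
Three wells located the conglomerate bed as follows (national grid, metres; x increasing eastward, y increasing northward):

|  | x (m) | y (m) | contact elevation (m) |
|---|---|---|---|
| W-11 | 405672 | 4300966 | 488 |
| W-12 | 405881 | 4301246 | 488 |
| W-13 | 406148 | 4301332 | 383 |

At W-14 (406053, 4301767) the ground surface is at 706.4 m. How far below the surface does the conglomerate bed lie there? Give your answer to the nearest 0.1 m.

Let the plane be z = a·x + b·y + c.
W-12−W-11: 209a + 280b = 0;  W-13−W-11: 476a + 366b = −105.
Solving gives a = −0.517733244, b = 0.386450886.
Then c = 488 − a·405672 − b·4300966 = −1451594.24.
At (406053, 4301767): z_contact = −210227.14 + 1662421.67 − 1451594.24 = 600.29 m.
Depth below ground = 706.4 − 600.29 = 106.1 m.

106.1 m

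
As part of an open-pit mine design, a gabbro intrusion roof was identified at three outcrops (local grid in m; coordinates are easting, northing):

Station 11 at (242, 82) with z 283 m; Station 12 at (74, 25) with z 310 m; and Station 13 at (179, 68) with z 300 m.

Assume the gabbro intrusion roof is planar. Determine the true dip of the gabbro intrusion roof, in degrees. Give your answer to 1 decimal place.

Let the plane be z = a·easting + b·northing + c.
Station 12−Station 11: −168a − 57b = 27;  Station 13−Station 11: −63a − 14b = 17.
Solving gives a = −0.47700, b = 0.93220.
Gradient magnitude |∇z| = √(a² + b²) = √(0.22753 + 0.86900) = 1.04715.
True dip = arctan(1.04715) = 46.3°, dipping toward SSE (azimuth ≈ 153°).

46.3°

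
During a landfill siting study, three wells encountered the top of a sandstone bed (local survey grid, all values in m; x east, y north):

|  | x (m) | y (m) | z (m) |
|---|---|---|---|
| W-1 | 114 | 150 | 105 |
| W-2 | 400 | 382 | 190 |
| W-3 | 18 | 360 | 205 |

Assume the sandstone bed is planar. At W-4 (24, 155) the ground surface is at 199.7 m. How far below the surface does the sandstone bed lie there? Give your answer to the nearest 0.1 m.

Let the plane be z = a·x + b·y + c.
W-2−W-1: 286a + 232b = 85;  W-3−W-1: −96a + 210b = 100.
Solving gives a = −0.06498, b = 0.44648.
Then c = 105 − a·114 − b·150 = 45.44.
At (24, 155): z_contact = −1.56 + 69.21 + 45.44 = 113.08 m.
Depth below ground = 199.7 − 113.08 = 86.6 m.

86.6 m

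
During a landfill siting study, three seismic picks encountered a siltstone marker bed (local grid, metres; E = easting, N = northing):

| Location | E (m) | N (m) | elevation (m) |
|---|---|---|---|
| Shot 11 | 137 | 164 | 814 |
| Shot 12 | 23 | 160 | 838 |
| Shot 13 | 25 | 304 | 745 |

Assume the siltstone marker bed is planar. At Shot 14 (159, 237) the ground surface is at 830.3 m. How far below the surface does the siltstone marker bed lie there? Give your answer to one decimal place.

67.4 m

Let the plane be z = a·E + b·N + c.
Shot 12−Shot 11: −114a − 4b = 24;  Shot 13−Shot 11: −112a + 140b = −69.
Solving gives a = −0.18796, b = −0.64322.
Then c = 814 − a·137 − b·164 = 945.24.
At (159, 237): z_contact = −29.89 − 152.44 + 945.24 = 762.91 m.
Depth below ground = 830.3 − 762.91 = 67.4 m.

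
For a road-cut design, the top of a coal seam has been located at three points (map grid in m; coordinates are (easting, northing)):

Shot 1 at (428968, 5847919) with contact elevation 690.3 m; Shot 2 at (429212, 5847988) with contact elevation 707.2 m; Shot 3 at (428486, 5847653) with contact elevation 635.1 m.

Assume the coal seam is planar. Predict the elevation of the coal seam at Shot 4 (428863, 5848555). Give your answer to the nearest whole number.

Let the plane be z = a·E + b·N + c.
Shot 2−Shot 1: 244a + 69b = 16.9;  Shot 3−Shot 1: −482a − 266b = −55.2.
Solving gives a = 0.02169626, b = 0.16820451.
Then c = 690.3 − a·428968 − b·5847919 = −992263.07.
At (428863, 5848555): z = 9304.7 + 983753.3 − 992263.07 = 795.0 m.

795 m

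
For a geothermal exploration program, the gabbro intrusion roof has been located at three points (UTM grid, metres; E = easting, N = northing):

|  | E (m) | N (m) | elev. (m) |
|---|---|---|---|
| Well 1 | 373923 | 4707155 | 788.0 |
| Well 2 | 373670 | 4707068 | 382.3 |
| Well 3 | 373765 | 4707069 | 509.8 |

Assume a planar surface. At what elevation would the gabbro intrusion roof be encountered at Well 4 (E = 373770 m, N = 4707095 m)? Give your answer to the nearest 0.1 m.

536.9 m

Let the plane be z = a·E + b·N + c.
Well 2−Well 1: −253a − 87b = −405.7;  Well 3−Well 1: −158a − 86b = −278.2.
Solving gives a = 1.333849226, b = 0.784323515.
Then c = 788 − a·373923 − b·4707155 = −4189901.26.
At (373770, 4707095): z = 498552.8 + 3691885.3 − 4189901.26 = 536.9 m.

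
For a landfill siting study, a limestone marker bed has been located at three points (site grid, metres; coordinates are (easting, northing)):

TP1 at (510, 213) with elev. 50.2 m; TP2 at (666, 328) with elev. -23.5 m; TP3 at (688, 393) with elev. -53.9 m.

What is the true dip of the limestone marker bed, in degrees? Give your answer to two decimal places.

23.94°

Let the plane be z = a·E + b·N + c.
TP2−TP1: 156a + 115b = −73.7;  TP3−TP1: 178a + 180b = −104.1.
Solving gives a = −0.17011, b = −0.41012.
Gradient magnitude |∇z| = √(a² + b²) = √(0.02894 + 0.16820) = 0.44400.
True dip = arctan(0.44400) = 23.94°, dipping toward NNE (azimuth ≈ 023°).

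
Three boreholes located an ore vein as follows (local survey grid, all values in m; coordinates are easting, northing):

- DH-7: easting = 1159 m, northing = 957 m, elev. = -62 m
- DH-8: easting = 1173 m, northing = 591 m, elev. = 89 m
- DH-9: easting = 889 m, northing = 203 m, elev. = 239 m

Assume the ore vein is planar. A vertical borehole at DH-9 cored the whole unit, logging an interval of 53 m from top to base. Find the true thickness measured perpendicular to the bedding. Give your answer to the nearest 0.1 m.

49.0 m

Two edge vectors: DH-7→DH-8 = (14, -366, 151), DH-7→DH-9 = (-270, -754, 301).
Normal n = (DH-7→DH-8) × (DH-7→DH-9) = (3688, -44984, -109376).
So ∂z/∂easting = −n_x/n_z = 0.03372 and ∂z/∂northing = −n_y/n_z = −0.41128.
|∇z| = √(a²+b²) = 0.41266, so dip δ = arctan(0.41266) = 22.42°.
True thickness = vertical thickness × cos δ = 53 × cos 22.42° = 49.0 m.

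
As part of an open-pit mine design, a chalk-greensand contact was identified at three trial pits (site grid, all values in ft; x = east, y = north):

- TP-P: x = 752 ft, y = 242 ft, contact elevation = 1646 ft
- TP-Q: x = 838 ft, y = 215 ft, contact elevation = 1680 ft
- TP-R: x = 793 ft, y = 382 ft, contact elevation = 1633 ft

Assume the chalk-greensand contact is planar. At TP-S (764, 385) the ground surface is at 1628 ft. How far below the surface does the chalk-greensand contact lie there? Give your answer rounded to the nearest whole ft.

Two edge vectors: TP-P→TP-Q = (86, -27, 34), TP-P→TP-R = (41, 140, -13).
Normal n = (TP-P→TP-Q) × (TP-P→TP-R) = (-4409, 2512, 13147).
So ∂z/∂x = −n_x/n_z = 0.33536 and ∂z/∂y = −n_y/n_z = −0.19107.
Intercept c from TP-P: 1646 − 252.19 + 46.24 = 1440.05.
At (764, 385): z_contact = 256.2 − 73.6 + 1440.05 = 1622.7 ft.
Depth below ground = 1628 − 1622.7 = 5 ft.

5 ft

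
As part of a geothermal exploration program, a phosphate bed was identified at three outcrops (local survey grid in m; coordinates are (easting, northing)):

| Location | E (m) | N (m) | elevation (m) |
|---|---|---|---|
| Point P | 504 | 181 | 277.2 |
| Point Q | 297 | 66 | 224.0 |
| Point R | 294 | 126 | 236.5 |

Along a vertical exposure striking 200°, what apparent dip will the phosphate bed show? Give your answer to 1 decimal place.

14.0°

Let the plane be z = a·E + b·N + c.
Point Q−Point P: −207a − 115b = −53.2;  Point R−Point P: −210a − 55b = −40.7.
Solving gives a = 0.13745, b = 0.21521.
Unit vector along 200° is (sin 200°, cos 200°) = (-0.3420, -0.9397).
Slope in that direction = a·(-0.3420) + b·(-0.9397) = −0.24924.
Apparent dip = arctan|0.24924| = 14.0° (true dip is 14.3°, so apparent ≤ true as expected).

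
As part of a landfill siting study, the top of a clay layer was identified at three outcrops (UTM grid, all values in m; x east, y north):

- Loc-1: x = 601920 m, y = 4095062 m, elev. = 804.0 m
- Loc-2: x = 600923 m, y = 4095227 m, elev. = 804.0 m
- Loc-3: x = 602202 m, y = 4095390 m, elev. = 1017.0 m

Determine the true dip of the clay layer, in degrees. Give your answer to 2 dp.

29.95°

Let the plane be z = a·x + b·y + c.
Loc-2−Loc-1: −997a + 165b = 0;  Loc-3−Loc-1: 282a + 328b = 213.
Solving gives a = 0.09408, b = 0.56850.
Gradient magnitude |∇z| = √(a² + b²) = √(0.00885 + 0.32319) = 0.57623.
True dip = arctan(0.57623) = 29.95°, dipping toward S (azimuth ≈ 189°).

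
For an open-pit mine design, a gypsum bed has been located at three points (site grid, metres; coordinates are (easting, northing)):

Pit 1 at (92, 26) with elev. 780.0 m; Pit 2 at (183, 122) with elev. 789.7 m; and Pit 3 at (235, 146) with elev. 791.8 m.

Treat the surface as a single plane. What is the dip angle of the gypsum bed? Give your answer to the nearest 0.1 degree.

6.4°

Two edge vectors: Pit 1→Pit 2 = (91, 96, 9.7), Pit 1→Pit 3 = (143, 120, 11.8).
Normal n = (Pit 1→Pit 2) × (Pit 1→Pit 3) = (-31.2, 313.3, -2808).
So ∂z/∂E = −n_x/n_z = −0.01111 and ∂z/∂N = −n_y/n_z = 0.11157.
Gradient magnitude |∇z| = √(a² + b²) = √(0.00012 + 0.01245) = 0.11213.
True dip = arctan(0.11213) = 6.4°, dipping toward S (azimuth ≈ 174°).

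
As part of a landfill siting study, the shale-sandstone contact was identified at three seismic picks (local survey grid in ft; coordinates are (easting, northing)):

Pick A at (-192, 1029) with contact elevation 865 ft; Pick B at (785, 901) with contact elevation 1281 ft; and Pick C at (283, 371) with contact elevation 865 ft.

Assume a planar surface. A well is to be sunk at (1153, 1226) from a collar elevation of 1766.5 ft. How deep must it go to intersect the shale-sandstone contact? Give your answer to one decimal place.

202.1 ft

Let the plane be z = a·E + b·N + c.
Pick B−Pick A: 977a − 128b = 416;  Pick C−Pick A: 475a − 658b = 0.
Solving gives a = 0.470270, b = 0.339480.
Then c = 865 − a·-192 − b·1029 = 605.97.
At (1153, 1226): z_contact = 542.22 + 416.20 + 605.97 = 1564.39 ft.
Depth below ground = 1766.5 − 1564.39 = 202.1 ft.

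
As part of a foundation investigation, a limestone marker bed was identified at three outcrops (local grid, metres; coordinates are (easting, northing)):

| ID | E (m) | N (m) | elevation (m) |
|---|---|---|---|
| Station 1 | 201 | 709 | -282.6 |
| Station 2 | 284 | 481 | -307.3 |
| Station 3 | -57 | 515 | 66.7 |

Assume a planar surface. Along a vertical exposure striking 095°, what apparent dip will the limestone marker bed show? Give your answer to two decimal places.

Two edge vectors: Station 1→Station 2 = (83, -228, -24.7), Station 1→Station 3 = (-258, -194, 349.3).
Normal n = (Station 1→Station 2) × (Station 1→Station 3) = (-84432.2, -22619.3, -74926).
So ∂z/∂E = −n_x/n_z = −1.12687 and ∂z/∂N = −n_y/n_z = −0.30189.
Unit vector along 095° is (sin 95°, cos 95°) = (0.9962, -0.0872).
Slope in that direction = a·(0.9962) + b·(-0.0872) = −1.09628.
Apparent dip = arctan|1.09628| = 47.63° (true dip is 49.4°, so apparent ≤ true as expected).

47.63°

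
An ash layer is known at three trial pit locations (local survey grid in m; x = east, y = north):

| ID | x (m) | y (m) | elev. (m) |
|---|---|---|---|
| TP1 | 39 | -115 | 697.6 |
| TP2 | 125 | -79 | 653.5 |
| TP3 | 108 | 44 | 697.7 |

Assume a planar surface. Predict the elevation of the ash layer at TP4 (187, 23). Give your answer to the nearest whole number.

Two edge vectors: TP1→TP2 = (86, 36, -44.1), TP1→TP3 = (69, 159, 0.1).
Normal n = (TP1→TP2) × (TP1→TP3) = (7015.5, -3051.5, 11190).
So ∂z/∂x = −n_x/n_z = −0.62694 and ∂z/∂y = −n_y/n_z = 0.27270.
Intercept c from TP1: 697.6 + 24.45 + 31.36 = 753.41.
At (187, 23): z = −117.2 + 6.3 + 753.41 = 642.4 m.

642 m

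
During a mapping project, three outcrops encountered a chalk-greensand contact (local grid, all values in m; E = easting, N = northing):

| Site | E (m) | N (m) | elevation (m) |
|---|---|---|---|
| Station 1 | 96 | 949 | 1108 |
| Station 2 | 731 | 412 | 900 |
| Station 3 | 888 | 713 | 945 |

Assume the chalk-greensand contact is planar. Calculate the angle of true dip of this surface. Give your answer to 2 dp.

Let the plane be z = a·E + b·N + c.
Station 2−Station 1: 635a − 537b = −208;  Station 3−Station 1: 792a − 236b = −163.
Solving gives a = −0.13957, b = 0.22230.
Gradient magnitude |∇z| = √(a² + b²) = √(0.01948 + 0.04942) = 0.26248.
True dip = arctan(0.26248) = 14.71°, dipping toward SSE (azimuth ≈ 148°).

14.71°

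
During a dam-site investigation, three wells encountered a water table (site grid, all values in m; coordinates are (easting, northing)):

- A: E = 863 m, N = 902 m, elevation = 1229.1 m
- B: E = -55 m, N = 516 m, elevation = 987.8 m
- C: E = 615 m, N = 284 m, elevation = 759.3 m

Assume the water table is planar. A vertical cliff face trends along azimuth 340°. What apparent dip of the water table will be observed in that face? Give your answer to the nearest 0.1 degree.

37.4°

Let the plane be z = a·E + b·N + c.
B−A: −918a − 386b = −241.3;  C−A: −248a − 618b = −469.8.
Solving gives a = −0.06832, b = 0.78761.
Unit vector along 340° is (sin 340°, cos 340°) = (-0.3420, 0.9397).
Slope in that direction = a·(-0.3420) + b·(0.9397) = 0.76348.
Apparent dip = arctan|0.76348| = 37.4° (true dip is 38.3°, so apparent ≤ true as expected).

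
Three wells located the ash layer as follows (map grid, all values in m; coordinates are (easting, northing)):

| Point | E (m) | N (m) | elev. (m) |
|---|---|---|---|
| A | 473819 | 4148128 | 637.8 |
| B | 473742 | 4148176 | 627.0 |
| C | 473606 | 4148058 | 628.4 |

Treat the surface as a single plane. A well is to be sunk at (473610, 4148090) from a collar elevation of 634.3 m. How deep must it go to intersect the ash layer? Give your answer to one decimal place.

8.8 m

Let the plane be z = a·E + b·N + c.
B−A: −77a + 48b = −10.8;  C−A: −213a − 70b = −9.4.
Solving gives a = 0.077315230, b = −0.100973485.
Then c = 637.8 − a·473819 − b·4148128 = 382855.32.
At (473610, 4148090): z_contact = 36617.27 − 418847.10 + 382855.32 = 625.48 m.
Depth below ground = 634.3 − 625.48 = 8.8 m.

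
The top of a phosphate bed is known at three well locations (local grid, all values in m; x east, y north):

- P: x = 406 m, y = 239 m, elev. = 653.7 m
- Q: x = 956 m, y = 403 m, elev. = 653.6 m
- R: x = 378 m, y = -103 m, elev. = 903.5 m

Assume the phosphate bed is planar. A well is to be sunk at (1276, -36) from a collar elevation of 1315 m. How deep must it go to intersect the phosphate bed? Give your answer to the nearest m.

261 m

Let the plane be z = a·x + b·y + c.
Q−P: 550a + 164b = −0.1;  R−P: −28a − 342b = 249.8.
Solving gives a = 0.22306, b = −0.74867.
Then c = 653.7 − a·406 − b·239 = 742.07.
At (1276, -36): z_contact = 284.6 + 27.0 + 742.07 = 1053.6 m.
Depth below ground = 1315 − 1053.6 = 261 m.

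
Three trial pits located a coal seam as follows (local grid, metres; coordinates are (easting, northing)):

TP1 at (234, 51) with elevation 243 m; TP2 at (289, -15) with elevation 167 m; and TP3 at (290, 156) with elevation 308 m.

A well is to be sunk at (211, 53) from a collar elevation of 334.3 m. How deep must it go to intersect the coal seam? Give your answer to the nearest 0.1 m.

80.7 m

Two edge vectors: TP1→TP2 = (55, -66, -76), TP1→TP3 = (56, 105, 65).
Normal n = (TP1→TP2) × (TP1→TP3) = (3690, -7831, 9471).
So ∂z/∂E = −n_x/n_z = −0.38961 and ∂z/∂N = −n_y/n_z = 0.82684.
Intercept c from TP1: 243 + 91.17 − 42.17 = 292.00.
At (211, 53): z_contact = −82.21 + 43.82 + 292.00 = 253.61 m.
Depth below ground = 334.3 − 253.61 = 80.7 m.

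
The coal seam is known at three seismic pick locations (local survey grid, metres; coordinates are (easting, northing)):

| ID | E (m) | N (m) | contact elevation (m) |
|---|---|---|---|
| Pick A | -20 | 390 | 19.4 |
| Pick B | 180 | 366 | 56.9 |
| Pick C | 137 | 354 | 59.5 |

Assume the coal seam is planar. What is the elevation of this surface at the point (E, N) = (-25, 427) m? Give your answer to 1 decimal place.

-4.2 m

Two edge vectors: Pick A→Pick B = (200, -24, 37.5), Pick A→Pick C = (157, -36, 40.1).
Normal n = (Pick A→Pick B) × (Pick A→Pick C) = (387.6, -2132.5, -3432).
So ∂z/∂E = −n_x/n_z = 0.11294 and ∂z/∂N = −n_y/n_z = −0.62136.
Intercept c from Pick A: 19.4 + 2.26 + 242.33 = 263.99.
At (-25, 427): z = −2.8 − 265.3 + 263.99 = -4.2 m.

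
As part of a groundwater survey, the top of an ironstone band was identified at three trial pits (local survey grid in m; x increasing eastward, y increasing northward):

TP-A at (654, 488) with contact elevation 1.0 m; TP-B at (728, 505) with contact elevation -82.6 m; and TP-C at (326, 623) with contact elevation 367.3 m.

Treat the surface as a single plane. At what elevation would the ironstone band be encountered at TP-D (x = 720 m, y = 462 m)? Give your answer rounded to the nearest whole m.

Two edge vectors: TP-A→TP-B = (74, 17, -83.6), TP-A→TP-C = (-328, 135, 366.3).
Normal n = (TP-A→TP-B) × (TP-A→TP-C) = (17513.1, 314.6, 15566).
So ∂z/∂x = −n_x/n_z = −1.12509 and ∂z/∂y = −n_y/n_z = −0.02021.
Intercept c from TP-A: 1 + 735.81 + 9.86 = 746.67.
At (720, 462): z = −810.1 − 9.3 + 746.67 = -72.7 m.

-73 m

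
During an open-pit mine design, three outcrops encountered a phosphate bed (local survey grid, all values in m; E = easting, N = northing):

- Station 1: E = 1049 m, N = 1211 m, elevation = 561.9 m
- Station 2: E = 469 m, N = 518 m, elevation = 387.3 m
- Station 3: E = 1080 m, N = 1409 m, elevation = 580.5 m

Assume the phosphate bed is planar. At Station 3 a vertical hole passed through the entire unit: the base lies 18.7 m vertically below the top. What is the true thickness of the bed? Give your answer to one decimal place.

18.2 m

Let the plane be z = a·E + b·N + c.
Station 2−Station 1: −580a − 693b = −174.6;  Station 3−Station 1: 31a + 198b = 18.6.
Solving gives a = 0.23224, b = 0.05758.
|∇z| = √(a²+b²) = 0.23927, so dip δ = arctan(0.23927) = 13.46°.
True thickness = vertical thickness × cos δ = 18.7 × cos 13.46° = 18.2 m.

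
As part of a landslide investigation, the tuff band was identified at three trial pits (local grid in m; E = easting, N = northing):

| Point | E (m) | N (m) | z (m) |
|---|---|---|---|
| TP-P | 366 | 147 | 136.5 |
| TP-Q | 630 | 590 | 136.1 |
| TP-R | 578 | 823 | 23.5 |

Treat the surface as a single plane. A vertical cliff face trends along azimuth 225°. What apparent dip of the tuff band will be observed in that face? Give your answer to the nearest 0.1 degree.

9.5°

Two edge vectors: TP-P→TP-Q = (264, 443, -0.4), TP-P→TP-R = (212, 676, -113).
Normal n = (TP-P→TP-Q) × (TP-P→TP-R) = (-49788.6, 29747.2, 84548).
So ∂z/∂E = −n_x/n_z = 0.58888 and ∂z/∂N = −n_y/n_z = −0.35184.
Unit vector along 225° is (sin 225°, cos 225°) = (-0.7071, -0.7071).
Slope in that direction = a·(-0.7071) + b·(-0.7071) = −0.16761.
Apparent dip = arctan|0.16761| = 9.5° (true dip is 34.4°, so apparent ≤ true as expected).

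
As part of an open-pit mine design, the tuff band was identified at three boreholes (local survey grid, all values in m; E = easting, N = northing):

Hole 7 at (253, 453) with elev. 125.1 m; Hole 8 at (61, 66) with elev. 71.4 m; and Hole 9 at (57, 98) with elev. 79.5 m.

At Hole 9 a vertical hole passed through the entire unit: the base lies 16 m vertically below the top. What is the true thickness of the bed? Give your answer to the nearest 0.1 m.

15.3 m

Let the plane be z = a·E + b·N + c.
Hole 8−Hole 7: −192a − 387b = −53.7;  Hole 9−Hole 7: −196a − 355b = −45.6.
Solving gives a = −0.18413, b = 0.23011.
|∇z| = √(a²+b²) = 0.29471, so dip δ = arctan(0.29471) = 16.42°.
True thickness = vertical thickness × cos δ = 16 × cos 16.42° = 15.3 m.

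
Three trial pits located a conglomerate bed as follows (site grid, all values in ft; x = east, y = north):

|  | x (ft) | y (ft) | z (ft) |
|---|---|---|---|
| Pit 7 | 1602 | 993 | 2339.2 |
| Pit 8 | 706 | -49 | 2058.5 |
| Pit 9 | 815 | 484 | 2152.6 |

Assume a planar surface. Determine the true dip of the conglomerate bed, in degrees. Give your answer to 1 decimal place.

Let the plane be z = a·x + b·y + c.
Pit 8−Pit 7: −896a − 1042b = −280.7;  Pit 9−Pit 7: −787a − 509b = −186.6.
Solving gives a = 0.14165, b = 0.14758.
Gradient magnitude |∇z| = √(a² + b²) = √(0.02007 + 0.02178) = 0.20456.
True dip = arctan(0.20456) = 11.6°, dipping toward SW (azimuth ≈ 224°).

11.6°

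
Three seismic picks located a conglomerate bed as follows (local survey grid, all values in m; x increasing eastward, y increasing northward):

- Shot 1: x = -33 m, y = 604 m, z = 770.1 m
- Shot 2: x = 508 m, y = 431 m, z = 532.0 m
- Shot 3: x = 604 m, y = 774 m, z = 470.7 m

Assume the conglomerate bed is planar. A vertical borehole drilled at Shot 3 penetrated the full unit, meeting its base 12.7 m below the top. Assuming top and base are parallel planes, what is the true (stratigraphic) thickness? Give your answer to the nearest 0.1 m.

11.5 m

Let the plane be z = a·x + b·y + c.
Shot 2−Shot 1: 541a − 173b = −238.1;  Shot 3−Shot 1: 637a + 170b = −299.4.
Solving gives a = −0.45641, b = −0.05098.
|∇z| = √(a²+b²) = 0.45925, so dip δ = arctan(0.45925) = 24.67°.
True thickness = vertical thickness × cos δ = 12.7 × cos 24.67° = 11.5 m.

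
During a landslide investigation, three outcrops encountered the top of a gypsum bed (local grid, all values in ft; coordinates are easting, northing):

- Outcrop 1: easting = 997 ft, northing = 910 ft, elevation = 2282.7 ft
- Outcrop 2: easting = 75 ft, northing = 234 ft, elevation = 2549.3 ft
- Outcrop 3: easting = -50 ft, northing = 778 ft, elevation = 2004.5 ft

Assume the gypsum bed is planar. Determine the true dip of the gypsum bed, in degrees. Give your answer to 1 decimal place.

44.7°

Let the plane be z = a·easting + b·northing + c.
Outcrop 2−Outcrop 1: −922a − 676b = 266.6;  Outcrop 3−Outcrop 1: −1047a − 132b = −278.2.
Solving gives a = 0.38094, b = −0.91394.
Gradient magnitude |∇z| = √(a² + b²) = √(0.14511 + 0.83529) = 0.99015.
True dip = arctan(0.99015) = 44.7°, dipping toward NNW (azimuth ≈ 337°).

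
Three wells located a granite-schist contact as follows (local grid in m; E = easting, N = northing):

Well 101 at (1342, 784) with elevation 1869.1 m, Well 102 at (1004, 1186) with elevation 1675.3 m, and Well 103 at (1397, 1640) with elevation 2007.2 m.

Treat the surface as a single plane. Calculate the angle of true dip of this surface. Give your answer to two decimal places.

Let the plane be z = a·E + b·N + c.
Well 102−Well 101: −338a + 402b = −193.8;  Well 103−Well 101: 55a + 856b = 138.1.
Solving gives a = 0.71092, b = 0.11565.
Gradient magnitude |∇z| = √(a² + b²) = √(0.50541 + 0.01338) = 0.72027.
True dip = arctan(0.72027) = 35.76°, dipping toward W (azimuth ≈ 261°).

35.76°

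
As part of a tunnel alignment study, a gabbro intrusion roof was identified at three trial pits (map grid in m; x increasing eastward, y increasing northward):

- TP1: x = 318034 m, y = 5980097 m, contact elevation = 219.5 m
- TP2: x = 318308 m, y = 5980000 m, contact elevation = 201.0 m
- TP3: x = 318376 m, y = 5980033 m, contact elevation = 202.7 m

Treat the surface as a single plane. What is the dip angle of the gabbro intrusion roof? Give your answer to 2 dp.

6.50°

Let the plane be z = a·x + b·y + c.
TP2−TP1: 274a − 97b = −18.5;  TP3−TP1: 342a − 64b = −16.8.
Solving gives a = −0.02849, b = 0.11023.
Gradient magnitude |∇z| = √(a² + b²) = √(0.00081 + 0.01215) = 0.11385.
True dip = arctan(0.11385) = 6.50°, dipping toward SSE (azimuth ≈ 166°).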